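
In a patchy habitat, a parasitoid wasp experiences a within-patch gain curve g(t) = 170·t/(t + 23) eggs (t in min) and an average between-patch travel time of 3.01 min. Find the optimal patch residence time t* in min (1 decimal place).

Maximise g(t)/(T+t): set derivative to zero → g'(t)(T+t) = g(t).
g'(t) = 170·23/(t + 23)². Setting 170·23/(t+23)² = 170t/[(t+23)(3.01+t)] gives 23(3.01+t) = t(t+23), so t² = 23×3.01 = 69.23.
t* = √69.23 = 8.32 min.

8.3 min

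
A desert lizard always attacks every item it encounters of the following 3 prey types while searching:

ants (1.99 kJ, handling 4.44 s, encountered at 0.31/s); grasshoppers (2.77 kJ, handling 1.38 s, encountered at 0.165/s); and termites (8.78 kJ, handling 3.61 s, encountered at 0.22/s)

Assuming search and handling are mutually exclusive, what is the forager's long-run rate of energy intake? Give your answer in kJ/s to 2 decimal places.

R = Σλ_iE_i / (1 + Σλ_ih_i)
Numerator: 0.31×1.99 + 0.165×2.77 + 0.22×8.78 = 3.006
Denominator: 1 + 0.31×4.44 + 0.165×1.38 + 0.22×3.61 = 3.398
R = 3.006/3.398 = 0.8844 kJ/s

0.88 kJ/s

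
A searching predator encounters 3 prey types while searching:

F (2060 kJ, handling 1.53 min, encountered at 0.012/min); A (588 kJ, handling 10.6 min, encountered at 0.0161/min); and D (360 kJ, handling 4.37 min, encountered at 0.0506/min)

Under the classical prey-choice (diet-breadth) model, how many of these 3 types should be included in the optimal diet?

3

Rank by E/h (kJ/min): F 1.35e+03, D 82.4, A 55.5. Include each in turn until the next type's E/h falls below the running intake rate.
Rate on top 1: 24.27. D: 82.4 > 24.27 → include.
Rate on top 2: 34.64. A: 55.5 > 34.64 → include.
Optimal diet: F, D, A — 3 of 3 types.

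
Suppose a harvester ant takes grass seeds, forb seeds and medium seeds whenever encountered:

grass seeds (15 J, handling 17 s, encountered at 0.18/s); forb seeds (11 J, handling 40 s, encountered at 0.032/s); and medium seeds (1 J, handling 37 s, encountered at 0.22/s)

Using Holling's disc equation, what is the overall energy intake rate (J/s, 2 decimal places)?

0.24 J/s

R = Σλ_iE_i / (1 + Σλ_ih_i)
Numerator: 0.18×15 + 0.032×11 + 0.22×1 = 3.272
Denominator: 1 + 0.18×17 + 0.032×40 + 0.22×37 = 13.48
R = 3.272/13.48 = 0.2427 J/s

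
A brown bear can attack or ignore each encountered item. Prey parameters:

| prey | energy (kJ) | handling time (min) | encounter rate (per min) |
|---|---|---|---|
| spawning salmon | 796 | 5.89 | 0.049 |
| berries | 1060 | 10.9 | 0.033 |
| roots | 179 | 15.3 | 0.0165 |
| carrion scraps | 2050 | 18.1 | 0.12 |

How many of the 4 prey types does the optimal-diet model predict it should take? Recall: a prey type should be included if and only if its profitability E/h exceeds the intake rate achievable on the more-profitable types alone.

3

Rank by E/h (kJ/min): spawning salmon 135, carrion scraps 113, berries 97.2, roots 11.7. Include each in turn until the next type's E/h falls below the running intake rate.
Rate on top 1: 30.27. carrion scraps: 113 > 30.27 → include.
Rate on top 2: 82.36. berries: 97.2 > 82.36 → include.
Rate on top 3: 83.76. roots: 11.7 < 83.76 → exclude; stop.
Optimal diet: spawning salmon, carrion scraps, berries — 3 of 4 types.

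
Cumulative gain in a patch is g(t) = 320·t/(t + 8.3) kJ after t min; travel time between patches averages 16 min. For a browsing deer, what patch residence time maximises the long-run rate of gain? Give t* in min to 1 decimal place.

Optimal t* satisfies g'(t*) = g(t*)/(T + t*).
g'(t) = 320·8.3/(t + 8.3)². Setting 320·8.3/(t+8.3)² = 320t/[(t+8.3)(16+t)] gives 8.3(16+t) = t(t+8.3), so t² = 8.3×16 = 132.8.
t* = √132.8 = 11.52 min.

11.5 min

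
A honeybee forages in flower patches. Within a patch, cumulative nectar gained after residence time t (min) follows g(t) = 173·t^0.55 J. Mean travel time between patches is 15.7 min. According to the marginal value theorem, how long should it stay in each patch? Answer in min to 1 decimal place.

19.2 min

Optimal t* satisfies g'(t*) = g(t*)/(T + t*).
g'(t) = 0.55·173·t^-0.45. Setting 0.55·173·t^-0.45 = 173·t^0.55/(15.7+t) gives 0.55(15.7+t) = t, so 0.45·t = 0.55×15.7.
t* = 0.55×15.7/0.45 = 19.19 min.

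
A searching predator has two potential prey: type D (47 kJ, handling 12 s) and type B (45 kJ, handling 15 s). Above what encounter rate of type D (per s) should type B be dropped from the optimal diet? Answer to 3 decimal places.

Drop type B once their profitability E₂/h₂ falls below the rate achievable on type D alone: E₂/h₂ = λE₁/(1 + λh₁).
Solve for λ: λE₁h₂ = E₂(1 + λh₁) → λ(E₁h₂ − E₂h₁) = E₂ → λ = E₂/(E₁h₂ − E₂h₁).
λ = 45/(47×15 − 45×12) = 45/165 = 0.2727 per s.

0.273 per s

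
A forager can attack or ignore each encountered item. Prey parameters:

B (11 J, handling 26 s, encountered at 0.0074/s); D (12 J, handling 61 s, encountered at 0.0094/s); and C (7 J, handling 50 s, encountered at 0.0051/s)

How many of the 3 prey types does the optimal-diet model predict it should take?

Rank by E/h (J/s): B 0.423, D 0.197, C 0.14. Include each in turn until the next type's E/h falls below the running intake rate.
Rate on top 1: 0.06827. D: 0.197 > 0.06827 → include.
Rate on top 2: 0.11. C: 0.14 > 0.11 → include.
Optimal diet: B, D, C — 3 of 3 types.

3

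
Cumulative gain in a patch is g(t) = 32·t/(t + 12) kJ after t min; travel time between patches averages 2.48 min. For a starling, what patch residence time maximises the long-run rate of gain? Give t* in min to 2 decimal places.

Maximise g(t)/(T+t): set derivative to zero → g'(t)(T+t) = g(t).
g'(t) = 32·12/(t + 12)². Setting 32·12/(t+12)² = 32t/[(t+12)(2.48+t)] gives 12(2.48+t) = t(t+12), so t² = 12×2.48 = 29.76.
t* = √29.76 = 5.455 min.

5.46 min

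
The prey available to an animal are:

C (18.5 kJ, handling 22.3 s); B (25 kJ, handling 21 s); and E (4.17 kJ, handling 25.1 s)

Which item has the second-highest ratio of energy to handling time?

In descending order of E/h:
B: 25/21 = 1.19 kJ/s
C: 18.5/22.3 = 0.83 kJ/s
E: 4.17/25.1 = 0.166 kJ/s

C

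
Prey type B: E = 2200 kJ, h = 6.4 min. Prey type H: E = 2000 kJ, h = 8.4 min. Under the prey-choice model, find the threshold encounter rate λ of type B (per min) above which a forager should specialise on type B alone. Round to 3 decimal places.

0.352 per min

The zero-one rule: include type H iff E₂/h₂ > λE₁/(1+λh₁). Equality gives the switch point.
λE₁h₂ = E₂ + λE₂h₁ ⇒ λ = E₂/(E₁h₂ − E₂h₁) = 2000/(1.848e+04 − 1.28e+04) = 0.3521 per min.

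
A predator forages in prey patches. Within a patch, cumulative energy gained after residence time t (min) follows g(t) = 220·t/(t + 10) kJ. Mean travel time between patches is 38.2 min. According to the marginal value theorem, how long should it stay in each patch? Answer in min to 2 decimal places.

By the marginal value theorem, leave when the instantaneous gain rate g'(t) equals the habitat-wide average g(t)/(T + t).
g'(t) = 220·10/(t + 10)². Setting 220·10/(t+10)² = 220t/[(t+10)(38.2+t)] gives 10(38.2+t) = t(t+10), so t² = 10×38.2 = 382.
t* = √382 = 19.54 min.

19.54 min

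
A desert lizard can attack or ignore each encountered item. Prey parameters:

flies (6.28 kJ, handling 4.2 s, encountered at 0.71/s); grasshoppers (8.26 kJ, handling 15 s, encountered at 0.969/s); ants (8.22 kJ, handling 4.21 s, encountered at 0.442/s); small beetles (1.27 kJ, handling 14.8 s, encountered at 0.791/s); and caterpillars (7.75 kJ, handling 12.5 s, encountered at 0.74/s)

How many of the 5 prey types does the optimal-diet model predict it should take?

Profitabilities (E/h, kJ/s): ants 1.95, flies 1.5, caterpillars 0.62, grasshoppers 0.551, small beetles 0.0858. Add prey in this order while the next type's profitability exceeds the intake rate on those already taken.
Rate on top 1: 1.27. flies: 1.5 > 1.27 → include.
Rate on top 2: 1.385. caterpillars: 0.62 < 1.385 → exclude; stop.
Optimal diet: ants, flies — 2 of 5 types.

2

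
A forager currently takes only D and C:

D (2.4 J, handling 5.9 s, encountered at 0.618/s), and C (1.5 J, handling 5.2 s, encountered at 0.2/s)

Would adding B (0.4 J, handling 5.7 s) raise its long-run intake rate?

Intake rate on the current diet: R = (0.618×2.4 + 0.2×1.5) / (1 + 0.618×5.9 + 0.2×5.2) = 1.783/5.686 = 0.3136 J/s.
Profitability of B: 0.4/5.7 = 0.07018 J/s.
Since 0.07018 < R, time spent handling B is better spent searching.

No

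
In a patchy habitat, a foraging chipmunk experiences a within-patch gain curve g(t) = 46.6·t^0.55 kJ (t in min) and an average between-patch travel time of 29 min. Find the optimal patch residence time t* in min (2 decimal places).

Maximise g(t)/(T+t): set derivative to zero → g'(t)(T+t) = g(t).
g'(t) = 0.55·46.6·t^-0.45. Setting 0.55·46.6·t^-0.45 = 46.6·t^0.55/(29+t) gives 0.55(29+t) = t, so 0.45·t = 0.55×29.
t* = 0.55×29/0.45 = 35.44 min.

35.44 min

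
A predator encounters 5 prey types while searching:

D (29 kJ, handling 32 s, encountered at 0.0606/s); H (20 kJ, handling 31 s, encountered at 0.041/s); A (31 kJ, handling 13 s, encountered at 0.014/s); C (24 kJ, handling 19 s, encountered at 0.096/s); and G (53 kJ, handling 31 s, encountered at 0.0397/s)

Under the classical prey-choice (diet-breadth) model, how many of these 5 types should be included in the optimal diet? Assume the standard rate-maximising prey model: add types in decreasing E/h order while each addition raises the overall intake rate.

Profitabilities (E/h, kJ/s): A 2.38, G 1.71, C 1.26, D 0.906, H 0.645. Add prey in this order while the next type's profitability exceeds the intake rate on those already taken.
Rate on top 1: 0.3672. G: 1.71 > 0.3672 → include.
Rate on top 2: 1.052. C: 1.26 > 1.052 → include.
Rate on top 3: 1.143. D: 0.906 < 1.143 → exclude; stop.
Optimal diet: A, G, C — 3 of 5 types.

3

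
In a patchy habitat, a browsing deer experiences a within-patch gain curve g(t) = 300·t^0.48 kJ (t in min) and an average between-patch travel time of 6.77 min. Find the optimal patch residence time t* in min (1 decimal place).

6.2 min

By the marginal value theorem, leave when the instantaneous gain rate g'(t) equals the habitat-wide average g(t)/(T + t).
g'(t) = 0.48·300·t^-0.52. Setting 0.48·300·t^-0.52 = 300·t^0.48/(6.77+t) gives 0.48(6.77+t) = t, so 0.52·t = 0.48×6.77.
t* = 0.48×6.77/0.52 = 6.249 min.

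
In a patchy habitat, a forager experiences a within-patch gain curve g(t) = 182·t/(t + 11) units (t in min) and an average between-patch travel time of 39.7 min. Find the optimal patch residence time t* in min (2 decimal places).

20.90 min

Maximise g(t)/(T+t): set derivative to zero → g'(t)(T+t) = g(t).
g'(t) = 182·11/(t + 11)². Setting 182·11/(t+11)² = 182t/[(t+11)(39.7+t)] gives 11(39.7+t) = t(t+11), so t² = 11×39.7 = 436.7.
t* = √436.7 = 20.9 min.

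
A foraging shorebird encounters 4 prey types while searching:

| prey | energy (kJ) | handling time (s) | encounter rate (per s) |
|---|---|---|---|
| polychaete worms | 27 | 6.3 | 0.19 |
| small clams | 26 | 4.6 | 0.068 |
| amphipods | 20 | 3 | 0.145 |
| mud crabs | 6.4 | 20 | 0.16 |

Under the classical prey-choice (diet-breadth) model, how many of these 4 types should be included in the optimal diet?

Rank by E/h (kJ/s): amphipods 6.67, small clams 5.65, polychaete worms 4.29, mud crabs 0.32. Include each in turn until the next type's E/h falls below the running intake rate.
Rate on top 1: 2.021. small clams: 5.65 > 2.021 → include.
Rate on top 2: 2.671. polychaete worms: 4.29 > 2.671 → include.
Rate on top 3: 3.327. mud crabs: 0.32 < 3.327 → exclude; stop.
Optimal diet: amphipods, small clams, polychaete worms — 3 of 4 types.

3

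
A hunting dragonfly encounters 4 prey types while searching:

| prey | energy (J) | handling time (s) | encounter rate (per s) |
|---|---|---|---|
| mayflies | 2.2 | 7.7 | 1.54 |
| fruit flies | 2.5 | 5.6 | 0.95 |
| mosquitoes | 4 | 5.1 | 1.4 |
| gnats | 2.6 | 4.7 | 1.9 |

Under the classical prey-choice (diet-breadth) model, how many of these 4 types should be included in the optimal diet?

1

Rank by E/h (J/s): mosquitoes 0.784, gnats 0.553, fruit flies 0.446, mayflies 0.286. Include each in turn until the next type's E/h falls below the running intake rate.
Rate on top 1: 0.688. gnats: 0.553 < 0.688 → exclude; stop.
Optimal diet: mosquitoes — 1 of 4 types.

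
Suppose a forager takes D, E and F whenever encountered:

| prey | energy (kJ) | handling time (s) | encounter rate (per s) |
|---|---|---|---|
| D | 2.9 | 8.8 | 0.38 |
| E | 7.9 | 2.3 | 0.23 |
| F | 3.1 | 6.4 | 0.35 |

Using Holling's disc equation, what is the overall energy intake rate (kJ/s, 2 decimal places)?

R = Σλ_iE_i / (1 + Σλ_ih_i)
Numerator: 0.38×2.9 + 0.23×7.9 + 0.35×3.1 = 4.004
Denominator: 1 + 0.38×8.8 + 0.23×2.3 + 0.35×6.4 = 7.113
R = 4.004/7.113 = 0.5629 kJ/s

0.56 kJ/s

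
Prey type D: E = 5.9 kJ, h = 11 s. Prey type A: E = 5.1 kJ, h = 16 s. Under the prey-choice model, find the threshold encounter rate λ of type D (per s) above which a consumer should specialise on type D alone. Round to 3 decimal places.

At the threshold, the rate on type D alone equals the profitability of type A: λ·5.9/(1 + λ·11) = 5.1/16 = 0.3187.
Rearranging, λ(5.9 − 0.3187×11) = 0.3187, so λ = 0.3187/2.394 = 0.1332 per s.

0.133 per s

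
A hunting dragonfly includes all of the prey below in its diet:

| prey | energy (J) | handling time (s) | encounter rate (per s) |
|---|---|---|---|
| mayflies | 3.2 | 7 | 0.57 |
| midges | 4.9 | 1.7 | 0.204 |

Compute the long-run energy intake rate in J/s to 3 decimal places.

0.529 J/s

R = (0.57×3.2 + 0.204×4.9) / (1 + 0.57×7 + 0.204×1.7) = 2.824/5.337 = 0.5291 J/s.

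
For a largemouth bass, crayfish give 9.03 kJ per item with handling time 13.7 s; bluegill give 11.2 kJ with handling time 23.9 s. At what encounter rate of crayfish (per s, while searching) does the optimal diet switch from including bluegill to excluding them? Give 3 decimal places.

0.180 per s

Drop bluegill once their profitability E₂/h₂ falls below the rate achievable on crayfish alone: E₂/h₂ = λE₁/(1 + λh₁).
Solve for λ: λE₁h₂ = E₂(1 + λh₁) → λ(E₁h₂ − E₂h₁) = E₂ → λ = E₂/(E₁h₂ − E₂h₁).
λ = 11.2/(9.03×23.9 − 11.2×13.7) = 11.2/62.38 = 0.1796 per s.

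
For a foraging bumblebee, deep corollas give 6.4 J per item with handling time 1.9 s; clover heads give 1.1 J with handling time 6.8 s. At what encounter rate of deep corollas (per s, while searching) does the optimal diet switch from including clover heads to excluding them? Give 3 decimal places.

Drop clover heads once their profitability E₂/h₂ falls below the rate achievable on deep corollas alone: E₂/h₂ = λE₁/(1 + λh₁).
Solve for λ: λE₁h₂ = E₂(1 + λh₁) → λ(E₁h₂ − E₂h₁) = E₂ → λ = E₂/(E₁h₂ − E₂h₁).
λ = 1.1/(6.4×6.8 − 1.1×1.9) = 1.1/41.43 = 0.02655 per s.

0.027 per s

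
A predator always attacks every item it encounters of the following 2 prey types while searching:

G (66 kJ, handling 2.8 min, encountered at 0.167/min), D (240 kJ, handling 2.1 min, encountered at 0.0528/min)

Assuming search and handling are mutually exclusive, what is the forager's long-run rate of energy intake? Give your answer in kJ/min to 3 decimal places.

R = (0.167×66 + 0.0528×240) / (1 + 0.167×2.8 + 0.0528×2.1) = 23.69/1.578 = 15.01 kJ/min.

15.011 kJ/min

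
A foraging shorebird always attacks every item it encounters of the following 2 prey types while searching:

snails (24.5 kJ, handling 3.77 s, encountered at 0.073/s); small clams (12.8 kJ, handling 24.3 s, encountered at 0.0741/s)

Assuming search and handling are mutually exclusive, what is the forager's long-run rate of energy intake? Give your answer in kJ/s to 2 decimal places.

R = (0.073×24.5 + 0.0741×12.8) / (1 + 0.073×3.77 + 0.0741×24.3) = 2.737/3.076 = 0.8898 kJ/s.

0.89 kJ/s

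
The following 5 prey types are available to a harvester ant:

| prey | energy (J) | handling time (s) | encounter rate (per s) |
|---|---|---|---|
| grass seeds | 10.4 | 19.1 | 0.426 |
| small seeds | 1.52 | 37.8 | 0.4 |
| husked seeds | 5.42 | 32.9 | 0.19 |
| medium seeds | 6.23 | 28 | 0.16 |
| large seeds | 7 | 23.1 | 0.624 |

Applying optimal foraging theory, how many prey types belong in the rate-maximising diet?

1

Rank by E/h (J/s): grass seeds 0.545, large seeds 0.303, medium seeds 0.223, husked seeds 0.165, small seeds 0.0402. Include each in turn until the next type's E/h falls below the running intake rate.
Rate on top 1: 0.4849. large seeds: 0.303 < 0.4849 → exclude; stop.
Optimal diet: grass seeds — 1 of 5 types.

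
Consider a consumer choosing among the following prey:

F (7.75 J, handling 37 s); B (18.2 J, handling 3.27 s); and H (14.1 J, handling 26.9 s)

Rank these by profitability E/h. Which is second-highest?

H

Profitability E/h (J/s): F = 7.75/37 = 0.209, B = 18.2/3.27 = 5.57, H = 14.1/26.9 = 0.524.
Ranked: B > H > F.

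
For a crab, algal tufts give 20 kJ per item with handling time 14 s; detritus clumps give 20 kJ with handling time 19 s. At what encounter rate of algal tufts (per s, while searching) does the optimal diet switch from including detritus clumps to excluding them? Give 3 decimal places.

0.200 per s

At the threshold, the rate on algal tufts alone equals the profitability of detritus clumps: λ·20/(1 + λ·14) = 20/19 = 1.053.
Rearranging, λ(20 − 1.053×14) = 1.053, so λ = 1.053/5.263 = 0.2 per s.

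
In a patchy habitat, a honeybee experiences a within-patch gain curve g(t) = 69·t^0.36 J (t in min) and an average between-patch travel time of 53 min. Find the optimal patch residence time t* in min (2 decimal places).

Maximise g(t)/(T+t): set derivative to zero → g'(t)(T+t) = g(t).
g'(t) = 0.36·69·t^-0.64. Setting 0.36·69·t^-0.64 = 69·t^0.36/(53+t) gives 0.36(53+t) = t, so 0.64·t = 0.36×53.
t* = 0.36×53/0.64 = 29.81 min.

29.81 min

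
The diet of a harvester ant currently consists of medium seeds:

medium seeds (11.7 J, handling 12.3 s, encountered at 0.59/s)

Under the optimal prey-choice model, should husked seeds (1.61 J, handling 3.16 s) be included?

On medium seeds alone, R = ΣλE/(1+Σλh) = 6.903/8.257 = 0.836 J/s.
Profitability of husked seeds: 1.61/3.16 = 0.5095 J/s.
Since 0.5095 < R, time spent handling husked seeds is better spent searching.

No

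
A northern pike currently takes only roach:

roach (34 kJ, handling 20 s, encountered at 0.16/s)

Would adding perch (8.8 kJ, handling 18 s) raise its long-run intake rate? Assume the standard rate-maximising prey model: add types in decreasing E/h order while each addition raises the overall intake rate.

No

Intake rate on the current diet: R = (0.16×34) / (1 + 0.16×20) = 5.44/4.2 = 1.295 kJ/s.
Profitability of perch: 8.8/18 = 0.4889 kJ/s.
0.4889 < 1.295, so adding perch would lower the average — exclude it.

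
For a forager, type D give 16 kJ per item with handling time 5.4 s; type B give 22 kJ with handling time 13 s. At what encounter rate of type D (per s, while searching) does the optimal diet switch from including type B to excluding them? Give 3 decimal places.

At the threshold, the rate on type D alone equals the profitability of type B: λ·16/(1 + λ·5.4) = 22/13 = 1.692.
Rearranging, λ(16 − 1.692×5.4) = 1.692, so λ = 1.692/6.862 = 0.2466 per s.

0.247 per s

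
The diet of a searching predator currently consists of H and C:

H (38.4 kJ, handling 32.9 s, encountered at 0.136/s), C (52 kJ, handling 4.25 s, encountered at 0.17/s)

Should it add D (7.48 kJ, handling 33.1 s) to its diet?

No

Current rate: (0.136×38.4 + 0.17×52)/(1 + 0.136×32.9 + 0.17×4.25) = 2.269 kJ/s.
D: E/h = 7.48/33.1 = 0.226 kJ/s.
0.226 < 2.269, so adding D would lower the average — exclude it.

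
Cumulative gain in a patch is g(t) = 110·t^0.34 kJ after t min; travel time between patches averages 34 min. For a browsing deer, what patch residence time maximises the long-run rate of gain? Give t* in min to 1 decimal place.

Optimal t* satisfies g'(t*) = g(t*)/(T + t*).
g'(t) = 0.34·110·t^-0.66. Setting 0.34·110·t^-0.66 = 110·t^0.34/(34+t) gives 0.34(34+t) = t, so 0.66·t = 0.34×34.
t* = 0.34×34/0.66 = 17.52 min.

17.5 min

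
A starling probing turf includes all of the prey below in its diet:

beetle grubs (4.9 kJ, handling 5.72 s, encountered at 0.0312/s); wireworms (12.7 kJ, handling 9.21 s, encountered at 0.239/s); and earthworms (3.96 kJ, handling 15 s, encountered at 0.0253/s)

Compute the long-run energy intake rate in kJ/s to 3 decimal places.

Energy encountered per unit search time: 0.0312×4.9 + 0.239×12.7 + 0.0253×3.96 = 3.288 kJ/s.
Handling time per unit search time: 0.0312×5.72 + 0.239×9.21 + 0.0253×15 = 2.759.
Rate = 3.288/(1 + 2.759) = 0.8748 kJ/s.

0.875 kJ/s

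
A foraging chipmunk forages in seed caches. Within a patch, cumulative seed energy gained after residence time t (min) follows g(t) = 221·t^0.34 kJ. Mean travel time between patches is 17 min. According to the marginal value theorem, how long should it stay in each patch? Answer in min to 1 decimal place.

8.8 min

Maximise g(t)/(T+t): set derivative to zero → g'(t)(T+t) = g(t).
g'(t) = 0.34·221·t^-0.66. Setting 0.34·221·t^-0.66 = 221·t^0.34/(17+t) gives 0.34(17+t) = t, so 0.66·t = 0.34×17.
t* = 0.34×17/0.66 = 8.758 min.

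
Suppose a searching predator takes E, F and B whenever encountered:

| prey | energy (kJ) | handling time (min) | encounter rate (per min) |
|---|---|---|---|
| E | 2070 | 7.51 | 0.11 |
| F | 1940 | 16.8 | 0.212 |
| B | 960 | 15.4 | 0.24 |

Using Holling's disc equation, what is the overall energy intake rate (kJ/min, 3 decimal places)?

R = (0.11×2070 + 0.212×1940 + 0.24×960) / (1 + 0.11×7.51 + 0.212×16.8 + 0.24×15.4) = 869.4/9.084 = 95.71 kJ/min.

95.708 kJ/min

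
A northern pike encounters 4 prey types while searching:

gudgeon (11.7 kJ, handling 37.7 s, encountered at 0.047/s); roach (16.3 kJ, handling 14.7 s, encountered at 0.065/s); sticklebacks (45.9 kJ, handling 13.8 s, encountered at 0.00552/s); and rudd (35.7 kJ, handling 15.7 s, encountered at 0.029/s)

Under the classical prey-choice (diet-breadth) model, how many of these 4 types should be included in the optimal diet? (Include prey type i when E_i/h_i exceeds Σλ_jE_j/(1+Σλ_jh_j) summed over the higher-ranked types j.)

3

Profitabilities (E/h, kJ/s): sticklebacks 3.33, rudd 2.27, roach 1.11, gudgeon 0.31. Add prey in this order while the next type's profitability exceeds the intake rate on those already taken.
Rate on top 1: 0.2354. rudd: 2.27 > 0.2354 → include.
Rate on top 2: 0.8415. roach: 1.11 > 0.8415 → include.
Rate on top 3: 0.9442. gudgeon: 0.31 < 0.9442 → exclude; stop.
Optimal diet: sticklebacks, rudd, roach — 3 of 4 types.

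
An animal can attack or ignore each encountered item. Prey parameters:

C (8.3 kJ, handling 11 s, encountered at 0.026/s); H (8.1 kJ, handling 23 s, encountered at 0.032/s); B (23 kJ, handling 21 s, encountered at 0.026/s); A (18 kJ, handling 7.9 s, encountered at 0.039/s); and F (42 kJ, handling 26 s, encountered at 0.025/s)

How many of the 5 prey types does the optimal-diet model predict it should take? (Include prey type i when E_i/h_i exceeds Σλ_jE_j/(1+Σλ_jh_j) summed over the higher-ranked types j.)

3

E/h in descending order: A 2.28, F 1.62, B 1.1, C 0.755, H 0.352 kJ/s. The optimal diet is the largest prefix of this list for which every included type satisfies E_i/h_i > R on the types above it.
Rate on top 1: 0.5367. F: 1.62 > 0.5367 → include.
Rate on top 2: 0.8947. B: 1.1 > 0.8947 → include.
Rate on top 3: 0.9385. C: 0.755 < 0.9385 → exclude; stop.
Optimal diet: A, F, B — 3 of 5 types.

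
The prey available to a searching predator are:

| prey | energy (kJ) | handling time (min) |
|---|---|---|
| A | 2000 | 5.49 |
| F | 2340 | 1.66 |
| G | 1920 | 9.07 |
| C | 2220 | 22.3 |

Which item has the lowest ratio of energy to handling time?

C

In descending order of E/h:
F: 2340/1.66 = 1.41e+03 kJ/min
A: 2000/5.49 = 364 kJ/min
G: 1920/9.07 = 212 kJ/min
C: 2220/22.3 = 99.6 kJ/min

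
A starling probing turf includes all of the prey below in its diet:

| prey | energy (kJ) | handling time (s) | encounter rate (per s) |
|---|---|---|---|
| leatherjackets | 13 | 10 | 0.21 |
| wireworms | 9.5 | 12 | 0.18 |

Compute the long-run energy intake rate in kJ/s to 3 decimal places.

0.844 kJ/s

R = (0.21×13 + 0.18×9.5) / (1 + 0.21×10 + 0.18×12) = 4.44/5.26 = 0.8441 kJ/s.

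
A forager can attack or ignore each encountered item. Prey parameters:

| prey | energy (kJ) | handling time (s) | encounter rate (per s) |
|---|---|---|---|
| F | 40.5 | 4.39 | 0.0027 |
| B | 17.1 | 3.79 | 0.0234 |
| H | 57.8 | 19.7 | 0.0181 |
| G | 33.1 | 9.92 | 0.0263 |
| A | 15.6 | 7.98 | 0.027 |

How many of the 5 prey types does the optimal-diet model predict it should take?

E/h in descending order: F 9.23, B 4.51, G 3.34, H 2.93, A 1.95 kJ/s. The optimal diet is the largest prefix of this list for which every included type satisfies E_i/h_i > R on the types above it.
Rate on top 1: 0.1081. B: 4.51 > 0.1081 → include.
Rate on top 2: 0.4629. G: 3.34 > 0.4629 → include.
Rate on top 3: 1.014. H: 2.93 > 1.014 → include.
Rate on top 4: 1.412. A: 1.95 > 1.412 → include.
Optimal diet: F, B, G, H, A — 5 of 5 types.

5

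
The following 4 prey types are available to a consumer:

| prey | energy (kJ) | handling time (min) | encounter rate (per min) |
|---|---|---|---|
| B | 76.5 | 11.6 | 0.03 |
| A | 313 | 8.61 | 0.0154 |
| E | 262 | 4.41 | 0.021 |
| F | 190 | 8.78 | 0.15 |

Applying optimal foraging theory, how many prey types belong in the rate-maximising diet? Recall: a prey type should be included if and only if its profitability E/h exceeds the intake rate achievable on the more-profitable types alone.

3

E/h in descending order: E 59.4, A 36.4, F 21.6, B 6.59 kJ/min. The optimal diet is the largest prefix of this list for which every included type satisfies E_i/h_i > R on the types above it.
Rate on top 1: 5.036. A: 36.4 > 5.036 → include.
Rate on top 2: 8.425. F: 21.6 > 8.425 → include.
Rate on top 3: 15.27. B: 6.59 < 15.27 → exclude; stop.
Optimal diet: E, A, F — 3 of 4 types.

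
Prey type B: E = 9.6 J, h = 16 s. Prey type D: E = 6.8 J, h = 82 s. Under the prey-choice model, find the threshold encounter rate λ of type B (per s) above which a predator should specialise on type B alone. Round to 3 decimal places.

0.010 per s

At the threshold, the rate on type B alone equals the profitability of type D: λ·9.6/(1 + λ·16) = 6.8/82 = 0.08293.
Rearranging, λ(9.6 − 0.08293×16) = 0.08293, so λ = 0.08293/8.273 = 0.01002 per s.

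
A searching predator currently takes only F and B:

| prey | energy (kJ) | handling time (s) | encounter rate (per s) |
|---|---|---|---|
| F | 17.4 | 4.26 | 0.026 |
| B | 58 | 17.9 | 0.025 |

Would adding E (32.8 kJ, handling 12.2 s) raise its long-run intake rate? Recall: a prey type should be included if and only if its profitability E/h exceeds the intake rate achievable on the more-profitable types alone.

Intake rate on the current diet: R = (0.026×17.4 + 0.025×58) / (1 + 0.026×4.26 + 0.025×17.9) = 1.902/1.558 = 1.221 kJ/s.
Profitability of E: 32.8/12.2 = 2.689 kJ/s.
2.689 > 1.221, so adding E raises the average — include it.

Yes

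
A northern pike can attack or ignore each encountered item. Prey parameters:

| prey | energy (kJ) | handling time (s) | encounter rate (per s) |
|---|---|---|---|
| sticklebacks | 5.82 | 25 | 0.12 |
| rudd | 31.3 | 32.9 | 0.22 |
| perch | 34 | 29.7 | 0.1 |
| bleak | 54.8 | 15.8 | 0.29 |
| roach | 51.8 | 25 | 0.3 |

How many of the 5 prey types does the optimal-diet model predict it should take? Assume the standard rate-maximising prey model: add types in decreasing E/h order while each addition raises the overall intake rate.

Rank by E/h (kJ/s): bleak 3.47, roach 2.07, perch 1.14, rudd 0.951, sticklebacks 0.233. Include each in turn until the next type's E/h falls below the running intake rate.
Rate on top 1: 2.847. roach: 2.07 < 2.847 → exclude; stop.
Optimal diet: bleak — 1 of 5 types.

1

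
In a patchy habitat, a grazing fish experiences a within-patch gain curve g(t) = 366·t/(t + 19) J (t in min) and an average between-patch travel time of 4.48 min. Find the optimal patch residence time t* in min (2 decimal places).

Maximise g(t)/(T+t): set derivative to zero → g'(t)(T+t) = g(t).
g'(t) = 366·19/(t + 19)². Setting 366·19/(t+19)² = 366t/[(t+19)(4.48+t)] gives 19(4.48+t) = t(t+19), so t² = 19×4.48 = 85.12.
t* = √85.12 = 9.226 min.

9.23 min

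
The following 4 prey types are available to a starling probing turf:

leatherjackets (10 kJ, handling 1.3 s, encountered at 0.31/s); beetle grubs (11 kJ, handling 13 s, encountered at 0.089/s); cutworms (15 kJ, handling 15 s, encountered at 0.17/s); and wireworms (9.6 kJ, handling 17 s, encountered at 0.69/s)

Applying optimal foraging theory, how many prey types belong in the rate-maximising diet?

E/h in descending order: leatherjackets 7.69, cutworms 1, beetle grubs 0.846, wireworms 0.565 kJ/s. The optimal diet is the largest prefix of this list for which every included type satisfies E_i/h_i > R on the types above it.
Rate on top 1: 2.21. cutworms: 1 < 2.21 → exclude; stop.
Optimal diet: leatherjackets — 1 of 4 types.

1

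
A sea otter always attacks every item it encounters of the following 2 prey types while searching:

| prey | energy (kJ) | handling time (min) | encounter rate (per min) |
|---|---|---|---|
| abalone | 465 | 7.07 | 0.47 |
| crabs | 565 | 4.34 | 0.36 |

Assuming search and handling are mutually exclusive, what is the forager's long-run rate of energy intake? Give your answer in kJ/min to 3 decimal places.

Energy encountered per unit search time: 0.47×465 + 0.36×565 = 421.9 kJ/min.
Handling time per unit search time: 0.47×7.07 + 0.36×4.34 = 4.885.
Rate = 421.9/(1 + 4.885) = 71.7 kJ/min.

71.696 kJ/min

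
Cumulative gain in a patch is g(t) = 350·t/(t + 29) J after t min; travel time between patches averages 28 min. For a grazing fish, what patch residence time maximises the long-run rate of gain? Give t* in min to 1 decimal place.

Optimal t* satisfies g'(t*) = g(t*)/(T + t*).
g'(t) = 350·29/(t + 29)². Setting 350·29/(t+29)² = 350t/[(t+29)(28+t)] gives 29(28+t) = t(t+29), so t² = 29×28 = 812.
t* = √812 = 28.5 min.

28.5 min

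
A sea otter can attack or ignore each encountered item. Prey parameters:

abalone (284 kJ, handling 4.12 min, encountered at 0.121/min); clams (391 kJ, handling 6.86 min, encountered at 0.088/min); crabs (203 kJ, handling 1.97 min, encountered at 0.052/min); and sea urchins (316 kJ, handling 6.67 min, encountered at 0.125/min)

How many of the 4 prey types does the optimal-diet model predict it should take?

4

Rank by E/h (kJ/min): crabs 103, abalone 68.9, clams 57, sea urchins 47.4. Include each in turn until the next type's E/h falls below the running intake rate.
Rate on top 1: 9.575. abalone: 68.9 > 9.575 → include.
Rate on top 2: 28.06. clams: 57 > 28.06 → include.
Rate on top 3: 35.98. sea urchins: 47.4 > 35.98 → include.
Optimal diet: crabs, abalone, clams, sea urchins — 4 of 4 types.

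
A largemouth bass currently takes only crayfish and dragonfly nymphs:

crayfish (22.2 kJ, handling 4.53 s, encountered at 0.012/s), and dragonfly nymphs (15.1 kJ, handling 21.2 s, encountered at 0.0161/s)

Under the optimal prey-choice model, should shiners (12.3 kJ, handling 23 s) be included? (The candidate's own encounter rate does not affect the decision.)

Yes

Intake rate on the current diet: R = (0.012×22.2 + 0.0161×15.1) / (1 + 0.012×4.53 + 0.0161×21.2) = 0.5095/1.396 = 0.3651 kJ/s.
shiners: E/h = 12.3/23 = 0.5348 kJ/s.
Since 0.5348 > R, including shiners increases the long-run rate.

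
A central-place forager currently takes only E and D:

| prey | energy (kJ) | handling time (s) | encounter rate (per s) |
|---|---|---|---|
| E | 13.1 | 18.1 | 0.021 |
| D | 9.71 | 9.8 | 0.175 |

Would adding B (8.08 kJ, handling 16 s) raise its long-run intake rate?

On E and D alone, R = ΣλE/(1+Σλh) = 1.974/3.095 = 0.6379 kJ/s.
B: E/h = 8.08/16 = 0.505 kJ/s.
Since 0.505 < R, time spent handling B is better spent searching.

No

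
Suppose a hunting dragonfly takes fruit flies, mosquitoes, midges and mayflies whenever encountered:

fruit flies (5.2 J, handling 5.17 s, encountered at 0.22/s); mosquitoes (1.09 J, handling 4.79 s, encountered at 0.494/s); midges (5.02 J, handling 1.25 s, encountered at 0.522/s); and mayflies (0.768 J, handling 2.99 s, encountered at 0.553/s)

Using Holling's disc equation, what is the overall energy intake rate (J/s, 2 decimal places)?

Energy encountered per unit search time: 0.22×5.2 + 0.494×1.09 + 0.522×5.02 + 0.553×0.768 = 4.728 J/s.
Handling time per unit search time: 0.22×5.17 + 0.494×4.79 + 0.522×1.25 + 0.553×2.99 = 5.81.
Rate = 4.728/(1 + 5.81) = 0.6943 J/s.

0.69 J/s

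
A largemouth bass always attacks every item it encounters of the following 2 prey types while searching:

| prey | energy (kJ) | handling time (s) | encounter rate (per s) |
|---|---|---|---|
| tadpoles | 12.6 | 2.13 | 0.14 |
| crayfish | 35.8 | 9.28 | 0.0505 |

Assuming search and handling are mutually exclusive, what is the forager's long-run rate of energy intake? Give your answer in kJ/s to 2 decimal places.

Energy encountered per unit search time: 0.14×12.6 + 0.0505×35.8 = 3.572 kJ/s.
Handling time per unit search time: 0.14×2.13 + 0.0505×9.28 = 0.7668.
Rate = 3.572/(1 + 0.7668) = 2.022 kJ/s.

2.02 kJ/s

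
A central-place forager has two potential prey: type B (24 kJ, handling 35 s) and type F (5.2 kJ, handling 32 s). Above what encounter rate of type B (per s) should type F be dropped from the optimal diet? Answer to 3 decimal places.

At the threshold, the rate on type B alone equals the profitability of type F: λ·24/(1 + λ·35) = 5.2/32 = 0.1625.
Rearranging, λ(24 − 0.1625×35) = 0.1625, so λ = 0.1625/18.31 = 0.008874 per s.

0.009 per s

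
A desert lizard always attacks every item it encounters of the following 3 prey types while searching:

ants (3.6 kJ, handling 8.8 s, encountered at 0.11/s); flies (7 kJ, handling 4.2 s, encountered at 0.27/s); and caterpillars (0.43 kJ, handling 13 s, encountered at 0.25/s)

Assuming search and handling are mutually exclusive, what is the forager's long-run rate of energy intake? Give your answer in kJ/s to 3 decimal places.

0.377 kJ/s

Energy encountered per unit search time: 0.11×3.6 + 0.27×7 + 0.25×0.43 = 2.393 kJ/s.
Handling time per unit search time: 0.11×8.8 + 0.27×4.2 + 0.25×13 = 5.352.
Rate = 2.393/(1 + 5.352) = 0.3768 kJ/s.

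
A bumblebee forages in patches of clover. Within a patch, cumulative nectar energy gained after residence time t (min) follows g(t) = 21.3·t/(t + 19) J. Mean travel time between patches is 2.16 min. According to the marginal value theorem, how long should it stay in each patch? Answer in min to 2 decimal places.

6.41 min

Maximise g(t)/(T+t): set derivative to zero → g'(t)(T+t) = g(t).
g'(t) = 21.3·19/(t + 19)². Setting 21.3·19/(t+19)² = 21.3t/[(t+19)(2.16+t)] gives 19(2.16+t) = t(t+19), so t² = 19×2.16 = 41.04.
t* = √41.04 = 6.406 min.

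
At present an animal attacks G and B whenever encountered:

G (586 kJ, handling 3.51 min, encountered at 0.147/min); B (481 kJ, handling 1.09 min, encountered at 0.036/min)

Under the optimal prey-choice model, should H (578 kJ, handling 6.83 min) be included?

Current rate: (0.147×586 + 0.036×481)/(1 + 0.147×3.51 + 0.036×1.09) = 66.52 kJ/min.
H: E/h = 578/6.83 = 84.63 kJ/min.
84.63 > 66.52, so adding H raises the average — include it.

Yes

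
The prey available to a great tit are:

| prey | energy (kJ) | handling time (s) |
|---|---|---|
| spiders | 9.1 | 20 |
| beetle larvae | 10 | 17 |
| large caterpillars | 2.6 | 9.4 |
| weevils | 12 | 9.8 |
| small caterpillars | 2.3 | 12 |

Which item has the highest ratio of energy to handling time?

weevils

In descending order of E/h:
weevils: 12/9.8 = 1.22 kJ/s
beetle larvae: 10/17 = 0.588 kJ/s
spiders: 9.1/20 = 0.455 kJ/s
large caterpillars: 2.6/9.4 = 0.277 kJ/s
small caterpillars: 2.3/12 = 0.192 kJ/s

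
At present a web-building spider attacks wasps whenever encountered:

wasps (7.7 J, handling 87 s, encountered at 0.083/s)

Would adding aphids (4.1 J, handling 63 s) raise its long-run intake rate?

No

On wasps alone, R = ΣλE/(1+Σλh) = 0.6391/8.221 = 0.07774 J/s.
Profitability of aphids: 4.1/63 = 0.06508 J/s.
0.06508 < 0.07774, so adding aphids would lower the average — exclude it.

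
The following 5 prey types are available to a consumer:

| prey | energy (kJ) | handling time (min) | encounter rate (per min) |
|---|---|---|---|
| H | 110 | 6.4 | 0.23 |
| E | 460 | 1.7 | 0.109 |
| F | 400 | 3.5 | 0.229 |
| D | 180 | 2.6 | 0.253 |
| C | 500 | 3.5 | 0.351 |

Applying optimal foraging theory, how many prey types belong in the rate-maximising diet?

3

Profitabilities (E/h, kJ/min): E 271, C 143, F 114, D 69.2, H 17.2. Add prey in this order while the next type's profitability exceeds the intake rate on those already taken.
Rate on top 1: 42.3. C: 143 > 42.3 → include.
Rate on top 2: 93.48. F: 114 > 93.48 → include.
Rate on top 3: 98.67. D: 69.2 < 98.67 → exclude; stop.
Optimal diet: E, C, F — 3 of 5 types.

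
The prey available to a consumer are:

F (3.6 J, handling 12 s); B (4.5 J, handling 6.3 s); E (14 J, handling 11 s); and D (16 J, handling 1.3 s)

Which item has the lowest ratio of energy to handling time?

In descending order of E/h:
D: 16/1.3 = 12.3 J/s
E: 14/11 = 1.27 J/s
B: 4.5/6.3 = 0.714 J/s
F: 3.6/12 = 0.3 J/s

F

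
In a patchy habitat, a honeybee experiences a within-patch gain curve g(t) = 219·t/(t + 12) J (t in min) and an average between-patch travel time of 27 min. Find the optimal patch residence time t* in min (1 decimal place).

Maximise g(t)/(T+t): set derivative to zero → g'(t)(T+t) = g(t).
g'(t) = 219·12/(t + 12)². Setting 219·12/(t+12)² = 219t/[(t+12)(27+t)] gives 12(27+t) = t(t+12), so t² = 12×27 = 324.
t* = √324 = 18 min.

18.0 min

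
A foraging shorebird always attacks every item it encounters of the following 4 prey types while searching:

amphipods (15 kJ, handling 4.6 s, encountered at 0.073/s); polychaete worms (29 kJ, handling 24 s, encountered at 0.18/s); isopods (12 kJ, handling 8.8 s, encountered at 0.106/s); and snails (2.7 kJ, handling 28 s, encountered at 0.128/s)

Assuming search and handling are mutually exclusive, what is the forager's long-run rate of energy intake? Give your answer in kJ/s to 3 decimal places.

0.780 kJ/s

R = (0.073×15 + 0.18×29 + 0.106×12 + 0.128×2.7) / (1 + 0.073×4.6 + 0.18×24 + 0.106×8.8 + 0.128×28) = 7.933/10.17 = 0.7798 kJ/s.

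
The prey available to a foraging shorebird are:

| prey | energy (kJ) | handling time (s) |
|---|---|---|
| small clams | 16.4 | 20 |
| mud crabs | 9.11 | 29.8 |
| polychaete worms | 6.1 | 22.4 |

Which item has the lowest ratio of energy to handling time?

Profitability E/h (kJ/s): small clams = 16.4/20 = 0.82, mud crabs = 9.11/29.8 = 0.306, polychaete worms = 6.1/22.4 = 0.272.
Ranked: small clams > mud crabs > polychaete worms.

polychaete worms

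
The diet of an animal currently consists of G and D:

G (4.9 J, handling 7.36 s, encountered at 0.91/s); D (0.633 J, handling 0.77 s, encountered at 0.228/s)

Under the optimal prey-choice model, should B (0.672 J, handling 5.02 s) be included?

No

On G and D alone, R = ΣλE/(1+Σλh) = 4.603/7.873 = 0.5847 J/s.
B: E/h = 0.672/5.02 = 0.1339 J/s.
Since 0.1339 < R, time spent handling B is better spent searching.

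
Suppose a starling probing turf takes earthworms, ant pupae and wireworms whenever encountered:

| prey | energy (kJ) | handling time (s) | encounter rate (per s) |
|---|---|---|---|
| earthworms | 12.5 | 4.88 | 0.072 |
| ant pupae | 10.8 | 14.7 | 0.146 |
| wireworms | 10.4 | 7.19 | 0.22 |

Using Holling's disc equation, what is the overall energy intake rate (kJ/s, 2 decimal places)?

Energy encountered per unit search time: 0.072×12.5 + 0.146×10.8 + 0.22×10.4 = 4.765 kJ/s.
Handling time per unit search time: 0.072×4.88 + 0.146×14.7 + 0.22×7.19 = 4.079.
Rate = 4.765/(1 + 4.079) = 0.9381 kJ/s.

0.94 kJ/s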